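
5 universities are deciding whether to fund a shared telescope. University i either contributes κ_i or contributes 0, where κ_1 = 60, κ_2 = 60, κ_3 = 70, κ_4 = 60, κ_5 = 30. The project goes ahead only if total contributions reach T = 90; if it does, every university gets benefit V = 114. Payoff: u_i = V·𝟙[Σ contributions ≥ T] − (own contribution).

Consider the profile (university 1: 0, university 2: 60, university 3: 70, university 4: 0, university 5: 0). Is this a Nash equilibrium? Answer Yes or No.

Yes

Total = 130 ≥ 90: provided.
University 1 (pledges 0, payoff 114): pledging 60 → total 190, payoff 54. No gain.
University 2 (pledges 60, payoff 54): dropping to 0 → total 70, payoff 0. No gain.
University 3 (pledges 70, payoff 44): dropping to 0 → total 60, payoff 0. No gain.
University 4 (pledges 0, payoff 114): pledging 60 → total 190, payoff 54. No gain.
University 5 (pledges 0, payoff 114): pledging 30 → total 160, payoff 84. No gain.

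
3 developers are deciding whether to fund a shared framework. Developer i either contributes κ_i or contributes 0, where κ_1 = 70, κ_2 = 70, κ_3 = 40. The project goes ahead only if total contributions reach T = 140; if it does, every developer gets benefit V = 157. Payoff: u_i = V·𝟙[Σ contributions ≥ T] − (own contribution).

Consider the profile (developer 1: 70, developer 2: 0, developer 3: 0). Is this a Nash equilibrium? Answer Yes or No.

No

Total = 70 < 140: not provided.
Developer 1 (pledges 70, payoff -70): dropping to 0 → total 0, payoff 0. Profitable deviation.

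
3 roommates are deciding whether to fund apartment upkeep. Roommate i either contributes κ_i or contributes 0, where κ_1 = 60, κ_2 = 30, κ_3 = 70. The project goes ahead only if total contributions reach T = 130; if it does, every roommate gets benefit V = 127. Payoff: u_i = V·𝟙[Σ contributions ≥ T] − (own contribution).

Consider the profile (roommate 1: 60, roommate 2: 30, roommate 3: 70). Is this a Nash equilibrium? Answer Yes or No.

Total = 160 ≥ 130: provided.
Roommate 1 (pledges 60, payoff 67): dropping to 0 → total 100, payoff 0. No gain.
Roommate 2 (pledges 30, payoff 97): dropping to 0 → total 130, payoff 127. Profitable deviation.

No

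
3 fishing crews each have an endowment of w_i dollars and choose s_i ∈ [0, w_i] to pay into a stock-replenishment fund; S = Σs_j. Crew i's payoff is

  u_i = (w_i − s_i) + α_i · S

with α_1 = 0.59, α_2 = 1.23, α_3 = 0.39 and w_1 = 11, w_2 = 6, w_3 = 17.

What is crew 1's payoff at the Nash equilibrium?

14.54

∂u_i/∂s_i = α_i − 1, so crew i contributes w_i if α_i > 1, else 0.
α_i > 1 for i ∈ {2}; NE contributions (0, 6, 0), S = 6.
u_1 = (11 − 0) + 0.59·6 = 14.54.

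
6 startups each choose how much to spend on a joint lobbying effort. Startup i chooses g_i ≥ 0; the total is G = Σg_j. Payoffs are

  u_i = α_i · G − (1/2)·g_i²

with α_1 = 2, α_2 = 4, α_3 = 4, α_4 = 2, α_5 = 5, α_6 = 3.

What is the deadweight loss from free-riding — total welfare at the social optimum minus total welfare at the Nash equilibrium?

Startup i's FOC: ∂u_i/∂g_i = α_i − g_i = 0, so g_i* = α_i.
NE contributions = (2, 4, 4, 2, 5, 3); G = 20.
W^NE = (Σα)·G − ½Σα_i² = 20² − ½·74 = 363.
Planner sets g_i = Σα_j = 20 for every i, so G^SO = 6·20 = 120.
W^SO = (Σα)·G^SO − ½·6·(Σα)² = (6/2)·20² = 1200.
Deadweight loss = W^SO − W^NE = 837.

837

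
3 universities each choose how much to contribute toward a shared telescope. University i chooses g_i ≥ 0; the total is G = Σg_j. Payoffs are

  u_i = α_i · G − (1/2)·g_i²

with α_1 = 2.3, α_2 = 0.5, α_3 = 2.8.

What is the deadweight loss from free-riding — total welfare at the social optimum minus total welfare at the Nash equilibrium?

University i's FOC: ∂u_i/∂g_i = α_i − g_i = 0, so g_i* = α_i.
NE contributions = (2.3, 0.5, 2.8); G = 5.6.
W^NE = (Σα)·G − ½Σα_i² = 5.6² − ½·13.38 = 24.67.
Planner sets g_i = Σα_j = 5.6 for every i, so G^SO = 3·5.6 = 16.8.
W^SO = (Σα)·G^SO − ½·3·(Σα)² = (3/2)·5.6² = 47.04.
Deadweight loss = W^SO − W^NE = 22.37.

22.37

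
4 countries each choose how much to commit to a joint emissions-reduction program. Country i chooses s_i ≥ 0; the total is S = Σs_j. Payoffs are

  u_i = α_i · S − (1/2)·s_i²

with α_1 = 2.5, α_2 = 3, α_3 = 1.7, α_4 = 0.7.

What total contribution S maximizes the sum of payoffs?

Planner FOC: ∂(Σu_j)/∂s_i = (Σα_j) − s_i = 0, so s_i^SO = Σα_j = 7.9 for every i; S^SO = 31.6.

31.6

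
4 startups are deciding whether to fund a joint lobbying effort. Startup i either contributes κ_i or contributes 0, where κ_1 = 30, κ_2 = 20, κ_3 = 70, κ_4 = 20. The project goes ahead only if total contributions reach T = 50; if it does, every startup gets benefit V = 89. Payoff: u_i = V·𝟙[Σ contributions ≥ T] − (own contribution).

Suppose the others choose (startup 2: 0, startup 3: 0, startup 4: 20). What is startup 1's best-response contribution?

Others' total = 20. Contributing 30 brings total to 50 ≥ 50: gain V − κ_1 = 59.
Best response: 30.

30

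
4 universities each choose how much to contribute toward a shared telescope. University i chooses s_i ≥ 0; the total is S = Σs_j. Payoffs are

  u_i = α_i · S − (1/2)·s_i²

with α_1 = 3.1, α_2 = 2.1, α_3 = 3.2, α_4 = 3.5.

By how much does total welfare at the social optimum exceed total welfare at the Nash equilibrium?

159.865

University i's FOC: ∂u_i/∂s_i = α_i − s_i = 0, so s_i* = α_i.
NE contributions = (3.1, 2.1, 3.2, 3.5); S = 11.9.
W^NE = (Σα)·S − ½Σα_i² = 11.9² − ½·36.51 = 123.355.
Planner sets s_i = Σα_j = 11.9 for every i, so S^SO = 4·11.9 = 47.6.
W^SO = (Σα)·S^SO − ½·4·(Σα)² = (4/2)·11.9² = 283.22.
Deadweight loss = W^SO − W^NE = 159.865.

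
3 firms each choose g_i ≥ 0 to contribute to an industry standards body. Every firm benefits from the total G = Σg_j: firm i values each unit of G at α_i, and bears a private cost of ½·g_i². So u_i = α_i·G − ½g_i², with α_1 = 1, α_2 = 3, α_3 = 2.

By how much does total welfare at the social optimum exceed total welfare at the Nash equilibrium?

25

Firm i's FOC: ∂u_i/∂g_i = α_i − g_i = 0, so g_i* = α_i.
NE contributions = (1, 3, 2); G = 6.
W^NE = (Σα)·G − ½Σα_i² = 6² − ½·14 = 29.
Planner sets g_i = Σα_j = 6 for every i, so G^SO = 3·6 = 18.
W^SO = (Σα)·G^SO − ½·3·(Σα)² = (3/2)·6² = 54.
Deadweight loss = W^SO − W^NE = 25.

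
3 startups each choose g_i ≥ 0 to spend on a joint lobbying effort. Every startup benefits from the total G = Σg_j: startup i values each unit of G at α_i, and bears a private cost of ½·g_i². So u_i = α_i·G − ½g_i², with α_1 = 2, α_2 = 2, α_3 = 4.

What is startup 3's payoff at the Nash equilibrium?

24

Startup i's FOC: ∂u_i/∂g_i = α_i − g_i = 0, so g_i* = α_i.
NE contributions = (2, 2, 4); G = 8.
u_3 = α_3·G − ½·(g_3)² = 4·8 − ½·4² = 24.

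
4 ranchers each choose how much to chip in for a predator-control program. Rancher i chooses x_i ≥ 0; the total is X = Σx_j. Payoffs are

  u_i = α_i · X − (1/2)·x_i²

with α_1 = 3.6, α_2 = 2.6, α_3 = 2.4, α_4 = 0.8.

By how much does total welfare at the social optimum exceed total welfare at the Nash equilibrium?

Rancher i's FOC: ∂u_i/∂x_i = α_i − x_i = 0, so x_i* = α_i.
NE contributions = (3.6, 2.6, 2.4, 0.8); X = 9.4.
W^NE = (Σα)·X − ½Σα_i² = 9.4² − ½·26.12 = 75.3.
Planner sets x_i = Σα_j = 9.4 for every i, so X^SO = 4·9.4 = 37.6.
W^SO = (Σα)·X^SO − ½·4·(Σα)² = (4/2)·9.4² = 176.72.
Deadweight loss = W^SO − W^NE = 101.42.

101.42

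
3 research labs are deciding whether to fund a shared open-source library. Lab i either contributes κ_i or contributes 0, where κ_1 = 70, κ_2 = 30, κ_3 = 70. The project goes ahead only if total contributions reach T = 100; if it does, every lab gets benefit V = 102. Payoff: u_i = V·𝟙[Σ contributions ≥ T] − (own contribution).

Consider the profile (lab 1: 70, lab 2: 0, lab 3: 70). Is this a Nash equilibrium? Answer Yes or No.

Yes

Total = 140 ≥ 100: provided.
Lab 1 (pledges 70, payoff 32): dropping to 0 → total 70, payoff 0. No gain.
Lab 2 (pledges 0, payoff 102): pledging 30 → total 170, payoff 72. No gain.
Lab 3 (pledges 70, payoff 32): dropping to 0 → total 70, payoff 0. No gain.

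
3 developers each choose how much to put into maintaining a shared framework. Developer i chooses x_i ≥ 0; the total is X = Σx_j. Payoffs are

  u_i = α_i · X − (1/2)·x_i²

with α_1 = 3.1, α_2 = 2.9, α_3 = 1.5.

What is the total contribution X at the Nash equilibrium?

7.5

Developer i's FOC: ∂u_i/∂x_i = α_i − x_i = 0, so x_i* = α_i.
NE contributions = (3.1, 2.9, 1.5); X = 7.5.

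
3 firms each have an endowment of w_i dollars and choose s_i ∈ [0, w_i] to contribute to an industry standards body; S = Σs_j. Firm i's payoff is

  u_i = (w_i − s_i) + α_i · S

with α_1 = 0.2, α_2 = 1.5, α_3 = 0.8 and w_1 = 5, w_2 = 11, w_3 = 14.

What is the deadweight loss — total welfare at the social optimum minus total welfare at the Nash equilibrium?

28.5

∂u_i/∂s_i = α_i − 1, so firm i contributes w_i if α_i > 1, else 0.
α_i > 1 for i ∈ {2}; NE contributions (0, 11, 0), S = 11.
W^NE = Σw_i − S^NE + (Σα_i)·S^NE = 30 + 1.5·11 = 46.5.
Planner: ∂(Σu_j)/∂s_i = Σα_j − 1 = 1.5 > 0, so everyone contributes w_i; S^SO = 30, W^SO = 30 + 1.5·30 = 75.
Deadweight loss = 28.5.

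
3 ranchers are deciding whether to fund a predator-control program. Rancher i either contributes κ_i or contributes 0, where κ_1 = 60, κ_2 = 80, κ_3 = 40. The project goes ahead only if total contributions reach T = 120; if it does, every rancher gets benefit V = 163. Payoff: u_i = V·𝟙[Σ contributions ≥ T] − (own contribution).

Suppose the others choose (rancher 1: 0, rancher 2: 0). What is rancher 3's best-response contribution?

Others' total = 0. Even contributing 40 gives 40 < 120: no benefit either way.
Best response: 0.

0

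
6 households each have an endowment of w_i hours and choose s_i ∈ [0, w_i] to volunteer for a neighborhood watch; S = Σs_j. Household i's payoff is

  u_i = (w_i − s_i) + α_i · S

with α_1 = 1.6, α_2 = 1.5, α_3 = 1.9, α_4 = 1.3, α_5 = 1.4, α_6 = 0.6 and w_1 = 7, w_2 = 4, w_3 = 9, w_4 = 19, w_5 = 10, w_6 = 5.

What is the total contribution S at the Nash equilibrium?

49

∂u_i/∂s_i = α_i − 1, so household i contributes w_i if α_i > 1, else 0.
α_i > 1 for i ∈ {1, 2, 3, 4, 5}; NE contributions (7, 4, 9, 19, 10, 0), S = 49.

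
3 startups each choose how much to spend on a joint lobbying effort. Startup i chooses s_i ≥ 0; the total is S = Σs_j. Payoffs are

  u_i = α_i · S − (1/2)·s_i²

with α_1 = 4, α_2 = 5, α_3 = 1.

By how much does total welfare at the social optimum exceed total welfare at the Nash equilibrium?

71

Startup i's FOC: ∂u_i/∂s_i = α_i − s_i = 0, so s_i* = α_i.
NE contributions = (4, 5, 1); S = 10.
W^NE = (Σα)·S − ½Σα_i² = 10² − ½·42 = 79.
Planner sets s_i = Σα_j = 10 for every i, so S^SO = 3·10 = 30.
W^SO = (Σα)·S^SO − ½·3·(Σα)² = (3/2)·10² = 150.
Deadweight loss = W^SO − W^NE = 71.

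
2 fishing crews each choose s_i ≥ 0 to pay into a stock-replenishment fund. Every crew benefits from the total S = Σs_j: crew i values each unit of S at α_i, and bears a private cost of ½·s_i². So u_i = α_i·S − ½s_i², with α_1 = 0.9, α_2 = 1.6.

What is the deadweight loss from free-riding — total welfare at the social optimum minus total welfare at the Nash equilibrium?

1.685

Crew i's FOC: ∂u_i/∂s_i = α_i − s_i = 0, so s_i* = α_i.
NE contributions = (0.9, 1.6); S = 2.5.
W^NE = (Σα)·S − ½Σα_i² = 2.5² − ½·3.37 = 4.565.
Planner sets s_i = Σα_j = 2.5 for every i, so S^SO = 2·2.5 = 5.
W^SO = (Σα)·S^SO − ½·2·(Σα)² = (2/2)·2.5² = 6.25.
Deadweight loss = W^SO − W^NE = 1.685.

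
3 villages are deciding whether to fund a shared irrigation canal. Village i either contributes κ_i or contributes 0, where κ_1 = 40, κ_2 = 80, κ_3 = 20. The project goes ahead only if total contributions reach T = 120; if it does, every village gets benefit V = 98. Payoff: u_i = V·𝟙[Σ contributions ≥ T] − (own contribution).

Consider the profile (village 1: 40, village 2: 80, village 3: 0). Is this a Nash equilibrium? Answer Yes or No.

Yes

Total = 120 ≥ 120: provided.
Village 1 (pledges 40, payoff 58): dropping to 0 → total 80, payoff 0. No gain.
Village 2 (pledges 80, payoff 18): dropping to 0 → total 40, payoff 0. No gain.
Village 3 (pledges 0, payoff 98): pledging 20 → total 140, payoff 78. No gain.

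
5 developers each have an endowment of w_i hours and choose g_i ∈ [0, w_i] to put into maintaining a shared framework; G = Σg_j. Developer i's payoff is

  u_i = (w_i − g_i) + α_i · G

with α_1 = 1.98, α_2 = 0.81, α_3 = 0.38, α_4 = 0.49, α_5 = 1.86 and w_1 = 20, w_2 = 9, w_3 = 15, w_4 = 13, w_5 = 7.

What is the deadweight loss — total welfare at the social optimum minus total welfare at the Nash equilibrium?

167.24

∂u_i/∂g_i = α_i − 1, so developer i contributes w_i if α_i > 1, else 0.
α_i > 1 for i ∈ {1, 5}; NE contributions (20, 0, 0, 0, 7), G = 27.
W^NE = Σw_i − G^NE + (Σα_i)·G^NE = 64 + 4.52·27 = 186.04.
Planner: ∂(Σu_j)/∂g_i = Σα_j − 1 = 4.52 > 0, so everyone contributes w_i; G^SO = 64, W^SO = 64 + 4.52·64 = 353.28.
Deadweight loss = 167.24.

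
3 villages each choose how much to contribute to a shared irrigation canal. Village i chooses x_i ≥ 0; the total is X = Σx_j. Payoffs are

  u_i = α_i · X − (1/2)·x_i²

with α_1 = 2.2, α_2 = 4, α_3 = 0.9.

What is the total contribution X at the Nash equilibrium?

Village i's FOC: ∂u_i/∂x_i = α_i − x_i = 0, so x_i* = α_i.
NE contributions = (2.2, 4, 0.9); X = 7.1.

7.1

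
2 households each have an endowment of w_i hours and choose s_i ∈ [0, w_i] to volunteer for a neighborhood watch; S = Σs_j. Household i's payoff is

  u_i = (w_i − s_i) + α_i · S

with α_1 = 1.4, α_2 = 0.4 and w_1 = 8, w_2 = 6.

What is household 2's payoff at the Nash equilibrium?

∂u_i/∂s_i = α_i − 1, so household i contributes w_i if α_i > 1, else 0.
α_i > 1 for i ∈ {1}; NE contributions (8, 0), S = 8.
u_2 = (6 − 0) + 0.4·8 = 9.2.

9.2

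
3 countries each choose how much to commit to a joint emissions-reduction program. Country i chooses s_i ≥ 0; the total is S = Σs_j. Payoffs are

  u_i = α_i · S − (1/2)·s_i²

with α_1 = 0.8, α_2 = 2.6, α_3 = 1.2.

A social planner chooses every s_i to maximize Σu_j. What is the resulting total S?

13.8

Planner FOC: ∂(Σu_j)/∂s_i = (Σα_j) − s_i = 0, so s_i^SO = Σα_j = 4.6 for every i; S^SO = 13.8.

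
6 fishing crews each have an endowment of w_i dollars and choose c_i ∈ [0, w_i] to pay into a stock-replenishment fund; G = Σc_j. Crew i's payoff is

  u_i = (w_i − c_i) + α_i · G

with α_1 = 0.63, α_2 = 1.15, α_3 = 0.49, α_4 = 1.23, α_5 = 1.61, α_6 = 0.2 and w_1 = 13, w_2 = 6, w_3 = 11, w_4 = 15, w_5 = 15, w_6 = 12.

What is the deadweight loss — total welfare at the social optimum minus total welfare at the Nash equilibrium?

∂u_i/∂c_i = α_i − 1, so crew i contributes w_i if α_i > 1, else 0.
α_i > 1 for i ∈ {2, 4, 5}; NE contributions (0, 6, 0, 15, 15, 0), G = 36.
W^NE = Σw_i − G^NE + (Σα_i)·G^NE = 72 + 4.31·36 = 227.16.
Planner: ∂(Σu_j)/∂c_i = Σα_j − 1 = 4.31 > 0, so everyone contributes w_i; G^SO = 72, W^SO = 72 + 4.31·72 = 382.32.
Deadweight loss = 155.16.

155.16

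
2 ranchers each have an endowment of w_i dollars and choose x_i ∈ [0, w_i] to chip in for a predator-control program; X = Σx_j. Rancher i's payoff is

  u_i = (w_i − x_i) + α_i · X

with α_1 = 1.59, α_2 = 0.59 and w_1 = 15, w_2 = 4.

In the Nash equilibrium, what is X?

∂u_i/∂x_i = α_i − 1, so rancher i contributes w_i if α_i > 1, else 0.
α_i > 1 for i ∈ {1}; NE contributions (15, 0), X = 15.

15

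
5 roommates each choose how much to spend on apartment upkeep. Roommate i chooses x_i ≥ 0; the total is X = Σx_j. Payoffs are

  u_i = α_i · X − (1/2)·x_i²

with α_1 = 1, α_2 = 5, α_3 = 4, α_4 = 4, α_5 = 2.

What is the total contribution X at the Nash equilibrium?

16

Roommate i's FOC: ∂u_i/∂x_i = α_i − x_i = 0, so x_i* = α_i.
NE contributions = (1, 5, 4, 4, 2); X = 16.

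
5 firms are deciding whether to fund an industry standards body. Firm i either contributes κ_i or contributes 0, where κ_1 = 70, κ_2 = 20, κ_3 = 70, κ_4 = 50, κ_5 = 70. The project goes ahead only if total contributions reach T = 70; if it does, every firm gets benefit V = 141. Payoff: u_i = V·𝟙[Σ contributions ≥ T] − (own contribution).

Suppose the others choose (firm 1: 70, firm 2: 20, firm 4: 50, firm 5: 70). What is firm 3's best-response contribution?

Others' total = 210 ≥ 70; contributing adds cost 70 for no extra benefit.
Best response: 0.

0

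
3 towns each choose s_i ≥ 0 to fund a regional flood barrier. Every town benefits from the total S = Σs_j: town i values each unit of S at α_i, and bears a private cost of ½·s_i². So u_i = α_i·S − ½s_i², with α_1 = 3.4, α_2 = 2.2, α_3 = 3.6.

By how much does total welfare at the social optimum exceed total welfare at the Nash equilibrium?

Town i's FOC: ∂u_i/∂s_i = α_i − s_i = 0, so s_i* = α_i.
NE contributions = (3.4, 2.2, 3.6); S = 9.2.
W^NE = (Σα)·S − ½Σα_i² = 9.2² − ½·29.36 = 69.96.
Planner sets s_i = Σα_j = 9.2 for every i, so S^SO = 3·9.2 = 27.6.
W^SO = (Σα)·S^SO − ½·3·(Σα)² = (3/2)·9.2² = 126.96.
Deadweight loss = W^SO − W^NE = 57.

57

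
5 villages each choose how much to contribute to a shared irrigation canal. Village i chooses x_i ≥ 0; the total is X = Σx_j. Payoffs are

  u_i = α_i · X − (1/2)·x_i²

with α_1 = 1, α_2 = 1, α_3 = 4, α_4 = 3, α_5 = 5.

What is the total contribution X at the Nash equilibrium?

Village i's FOC: ∂u_i/∂x_i = α_i − x_i = 0, so x_i* = α_i.
NE contributions = (1, 1, 4, 3, 5); X = 14.

14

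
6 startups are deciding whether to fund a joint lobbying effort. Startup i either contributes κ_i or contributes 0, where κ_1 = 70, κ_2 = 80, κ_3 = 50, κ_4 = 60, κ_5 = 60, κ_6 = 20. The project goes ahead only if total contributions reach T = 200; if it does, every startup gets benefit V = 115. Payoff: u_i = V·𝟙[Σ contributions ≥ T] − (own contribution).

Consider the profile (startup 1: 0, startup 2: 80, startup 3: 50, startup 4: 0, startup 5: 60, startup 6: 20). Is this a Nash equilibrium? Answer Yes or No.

Total = 210 ≥ 200: provided.
Startup 1 (pledges 0, payoff 115): pledging 70 → total 280, payoff 45. No gain.
Startup 2 (pledges 80, payoff 35): dropping to 0 → total 130, payoff 0. No gain.
Startup 3 (pledges 50, payoff 65): dropping to 0 → total 160, payoff 0. No gain.
Startup 4 (pledges 0, payoff 115): pledging 60 → total 270, payoff 55. No gain.
Startup 5 (pledges 60, payoff 55): dropping to 0 → total 150, payoff 0. No gain.
Startup 6 (pledges 20, payoff 95): dropping to 0 → total 190, payoff 0. No gain.

Yes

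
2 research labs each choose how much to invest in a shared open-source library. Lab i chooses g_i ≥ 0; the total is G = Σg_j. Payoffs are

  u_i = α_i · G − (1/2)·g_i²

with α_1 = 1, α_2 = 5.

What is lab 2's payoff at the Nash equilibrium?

Lab i's FOC: ∂u_i/∂g_i = α_i − g_i = 0, so g_i* = α_i.
NE contributions = (1, 5); G = 6.
u_2 = α_2·G − ½·(g_2)² = 5·6 − ½·5² = 17.5.

17.5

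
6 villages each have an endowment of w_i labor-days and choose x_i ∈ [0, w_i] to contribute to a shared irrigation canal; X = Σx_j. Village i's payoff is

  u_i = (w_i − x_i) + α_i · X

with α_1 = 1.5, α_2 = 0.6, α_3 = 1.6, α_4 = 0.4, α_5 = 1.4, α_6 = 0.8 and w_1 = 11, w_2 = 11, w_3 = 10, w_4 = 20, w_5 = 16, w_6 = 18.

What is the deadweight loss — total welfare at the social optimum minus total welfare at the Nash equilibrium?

∂u_i/∂x_i = α_i − 1, so village i contributes w_i if α_i > 1, else 0.
α_i > 1 for i ∈ {1, 3, 5}; NE contributions (11, 0, 10, 0, 16, 0), X = 37.
W^NE = Σw_i − X^NE + (Σα_i)·X^NE = 86 + 5.3·37 = 282.1.
Planner: ∂(Σu_j)/∂x_i = Σα_j − 1 = 5.3 > 0, so everyone contributes w_i; X^SO = 86, W^SO = 86 + 5.3·86 = 541.8.
Deadweight loss = 259.7.

259.7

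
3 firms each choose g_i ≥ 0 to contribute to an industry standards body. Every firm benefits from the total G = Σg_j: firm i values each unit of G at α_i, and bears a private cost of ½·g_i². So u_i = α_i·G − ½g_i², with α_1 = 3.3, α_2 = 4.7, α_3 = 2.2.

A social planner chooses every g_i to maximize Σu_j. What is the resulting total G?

30.6

Planner FOC: ∂(Σu_j)/∂g_i = (Σα_j) − g_i = 0, so g_i^SO = Σα_j = 10.2 for every i; G^SO = 30.6.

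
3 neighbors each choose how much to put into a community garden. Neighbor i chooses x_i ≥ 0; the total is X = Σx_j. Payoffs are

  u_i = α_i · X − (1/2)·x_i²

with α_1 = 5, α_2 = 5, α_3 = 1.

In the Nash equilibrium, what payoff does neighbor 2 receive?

Neighbor i's FOC: ∂u_i/∂x_i = α_i − x_i = 0, so x_i* = α_i.
NE contributions = (5, 5, 1); X = 11.
u_2 = α_2·X − ½·(x_2)² = 5·11 − ½·5² = 42.5.

42.5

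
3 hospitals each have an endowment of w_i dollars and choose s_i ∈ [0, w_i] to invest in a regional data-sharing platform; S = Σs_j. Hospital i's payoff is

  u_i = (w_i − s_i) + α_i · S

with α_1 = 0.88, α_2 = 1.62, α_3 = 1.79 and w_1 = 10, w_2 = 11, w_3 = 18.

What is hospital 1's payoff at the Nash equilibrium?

35.52

∂u_i/∂s_i = α_i − 1, so hospital i contributes w_i if α_i > 1, else 0.
α_i > 1 for i ∈ {2, 3}; NE contributions (0, 11, 18), S = 29.
u_1 = (10 − 0) + 0.88·29 = 35.52.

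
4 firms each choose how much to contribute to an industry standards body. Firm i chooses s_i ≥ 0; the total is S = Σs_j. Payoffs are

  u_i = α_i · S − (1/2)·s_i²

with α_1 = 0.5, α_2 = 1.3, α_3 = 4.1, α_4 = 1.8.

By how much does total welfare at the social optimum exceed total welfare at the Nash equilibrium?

Firm i's FOC: ∂u_i/∂s_i = α_i − s_i = 0, so s_i* = α_i.
NE contributions = (0.5, 1.3, 4.1, 1.8); S = 7.7.
W^NE = (Σα)·S − ½Σα_i² = 7.7² − ½·21.99 = 48.295.
Planner sets s_i = Σα_j = 7.7 for every i, so S^SO = 4·7.7 = 30.8.
W^SO = (Σα)·S^SO − ½·4·(Σα)² = (4/2)·7.7² = 118.58.
Deadweight loss = W^SO − W^NE = 70.285.

70.285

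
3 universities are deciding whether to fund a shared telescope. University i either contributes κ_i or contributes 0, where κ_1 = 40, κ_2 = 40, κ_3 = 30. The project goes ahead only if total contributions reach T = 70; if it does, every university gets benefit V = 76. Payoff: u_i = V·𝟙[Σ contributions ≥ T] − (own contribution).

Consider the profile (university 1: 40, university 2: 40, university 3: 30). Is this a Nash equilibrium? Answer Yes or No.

Total = 110 ≥ 70: provided.
University 1 (pledges 40, payoff 36): dropping to 0 → total 70, payoff 76. Profitable deviation.

No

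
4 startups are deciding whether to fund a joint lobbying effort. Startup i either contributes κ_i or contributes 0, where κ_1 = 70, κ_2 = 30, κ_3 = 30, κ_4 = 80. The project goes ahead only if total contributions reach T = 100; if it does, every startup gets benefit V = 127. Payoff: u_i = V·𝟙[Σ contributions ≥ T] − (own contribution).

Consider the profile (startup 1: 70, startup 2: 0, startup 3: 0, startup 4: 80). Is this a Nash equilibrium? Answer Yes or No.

Yes

Total = 150 ≥ 100: provided.
Startup 1 (pledges 70, payoff 57): dropping to 0 → total 80, payoff 0. No gain.
Startup 2 (pledges 0, payoff 127): pledging 30 → total 180, payoff 97. No gain.
Startup 3 (pledges 0, payoff 127): pledging 30 → total 180, payoff 97. No gain.
Startup 4 (pledges 80, payoff 47): dropping to 0 → total 70, payoff 0. No gain.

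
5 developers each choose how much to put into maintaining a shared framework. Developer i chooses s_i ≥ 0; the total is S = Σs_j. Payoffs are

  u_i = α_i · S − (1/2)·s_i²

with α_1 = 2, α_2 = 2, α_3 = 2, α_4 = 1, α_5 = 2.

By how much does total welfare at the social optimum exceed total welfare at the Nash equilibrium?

Developer i's FOC: ∂u_i/∂s_i = α_i − s_i = 0, so s_i* = α_i.
NE contributions = (2, 2, 2, 1, 2); S = 9.
W^NE = (Σα)·S − ½Σα_i² = 9² − ½·17 = 72.5.
Planner sets s_i = Σα_j = 9 for every i, so S^SO = 5·9 = 45.
W^SO = (Σα)·S^SO − ½·5·(Σα)² = (5/2)·9² = 202.5.
Deadweight loss = W^SO − W^NE = 130.

130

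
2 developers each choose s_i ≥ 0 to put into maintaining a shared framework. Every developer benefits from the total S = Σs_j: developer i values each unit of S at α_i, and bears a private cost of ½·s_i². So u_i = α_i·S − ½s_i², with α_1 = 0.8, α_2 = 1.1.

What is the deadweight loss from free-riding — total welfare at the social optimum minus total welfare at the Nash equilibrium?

0.925

Developer i's FOC: ∂u_i/∂s_i = α_i − s_i = 0, so s_i* = α_i.
NE contributions = (0.8, 1.1); S = 1.9.
W^NE = (Σα)·S − ½Σα_i² = 1.9² − ½·1.85 = 2.685.
Planner sets s_i = Σα_j = 1.9 for every i, so S^SO = 2·1.9 = 3.8.
W^SO = (Σα)·S^SO − ½·2·(Σα)² = (2/2)·1.9² = 3.61.
Deadweight loss = W^SO − W^NE = 0.925.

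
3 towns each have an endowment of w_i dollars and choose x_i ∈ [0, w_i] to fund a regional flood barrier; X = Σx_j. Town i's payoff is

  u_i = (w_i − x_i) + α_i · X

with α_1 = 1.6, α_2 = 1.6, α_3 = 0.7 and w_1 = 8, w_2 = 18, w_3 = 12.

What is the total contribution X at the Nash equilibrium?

∂u_i/∂x_i = α_i − 1, so town i contributes w_i if α_i > 1, else 0.
α_i > 1 for i ∈ {1, 2}; NE contributions (8, 18, 0), X = 26.

26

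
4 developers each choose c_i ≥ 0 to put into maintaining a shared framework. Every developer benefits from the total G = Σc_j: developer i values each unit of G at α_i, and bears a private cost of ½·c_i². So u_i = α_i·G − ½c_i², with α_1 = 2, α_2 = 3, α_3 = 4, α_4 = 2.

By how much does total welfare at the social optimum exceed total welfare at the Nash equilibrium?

137.5

Developer i's FOC: ∂u_i/∂c_i = α_i − c_i = 0, so c_i* = α_i.
NE contributions = (2, 3, 4, 2); G = 11.
W^NE = (Σα)·G − ½Σα_i² = 11² − ½·33 = 104.5.
Planner sets c_i = Σα_j = 11 for every i, so G^SO = 4·11 = 44.
W^SO = (Σα)·G^SO − ½·4·(Σα)² = (4/2)·11² = 242.
Deadweight loss = W^SO − W^NE = 137.5.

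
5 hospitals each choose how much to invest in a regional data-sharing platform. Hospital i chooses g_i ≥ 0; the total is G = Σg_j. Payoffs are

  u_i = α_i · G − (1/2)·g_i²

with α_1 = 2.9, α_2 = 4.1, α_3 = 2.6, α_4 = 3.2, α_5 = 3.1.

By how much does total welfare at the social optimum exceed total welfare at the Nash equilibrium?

Hospital i's FOC: ∂u_i/∂g_i = α_i − g_i = 0, so g_i* = α_i.
NE contributions = (2.9, 4.1, 2.6, 3.2, 3.1); G = 15.9.
W^NE = (Σα)·G − ½Σα_i² = 15.9² − ½·51.83 = 226.895.
Planner sets g_i = Σα_j = 15.9 for every i, so G^SO = 5·15.9 = 79.5.
W^SO = (Σα)·G^SO − ½·5·(Σα)² = (5/2)·15.9² = 632.025.
Deadweight loss = W^SO − W^NE = 405.13.

405.13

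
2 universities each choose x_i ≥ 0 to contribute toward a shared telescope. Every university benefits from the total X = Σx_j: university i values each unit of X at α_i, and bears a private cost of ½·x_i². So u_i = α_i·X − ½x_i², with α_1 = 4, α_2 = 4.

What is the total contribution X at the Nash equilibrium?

8

University i's FOC: ∂u_i/∂x_i = α_i − x_i = 0, so x_i* = α_i.
NE contributions = (4, 4); X = 8.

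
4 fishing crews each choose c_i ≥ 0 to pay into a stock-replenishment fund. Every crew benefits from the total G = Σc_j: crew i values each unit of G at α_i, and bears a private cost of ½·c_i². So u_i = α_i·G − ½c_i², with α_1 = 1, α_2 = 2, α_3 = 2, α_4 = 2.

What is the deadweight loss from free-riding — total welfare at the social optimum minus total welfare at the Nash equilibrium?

55.5

Crew i's FOC: ∂u_i/∂c_i = α_i − c_i = 0, so c_i* = α_i.
NE contributions = (1, 2, 2, 2); G = 7.
W^NE = (Σα)·G − ½Σα_i² = 7² − ½·13 = 42.5.
Planner sets c_i = Σα_j = 7 for every i, so G^SO = 4·7 = 28.
W^SO = (Σα)·G^SO − ½·4·(Σα)² = (4/2)·7² = 98.
Deadweight loss = W^SO − W^NE = 55.5.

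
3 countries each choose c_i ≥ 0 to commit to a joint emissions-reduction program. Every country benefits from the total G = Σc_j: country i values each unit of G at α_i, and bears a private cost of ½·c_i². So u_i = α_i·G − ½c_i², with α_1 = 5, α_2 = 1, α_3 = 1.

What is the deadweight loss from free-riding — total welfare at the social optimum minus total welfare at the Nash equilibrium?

38

Country i's FOC: ∂u_i/∂c_i = α_i − c_i = 0, so c_i* = α_i.
NE contributions = (5, 1, 1); G = 7.
W^NE = (Σα)·G − ½Σα_i² = 7² − ½·27 = 35.5.
Planner sets c_i = Σα_j = 7 for every i, so G^SO = 3·7 = 21.
W^SO = (Σα)·G^SO − ½·3·(Σα)² = (3/2)·7² = 73.5.
Deadweight loss = W^SO − W^NE = 38.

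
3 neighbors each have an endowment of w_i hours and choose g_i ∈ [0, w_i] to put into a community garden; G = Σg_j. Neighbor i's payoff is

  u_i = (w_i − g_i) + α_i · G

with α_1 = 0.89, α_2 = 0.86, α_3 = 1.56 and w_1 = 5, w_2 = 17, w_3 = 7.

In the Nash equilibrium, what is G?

∂u_i/∂g_i = α_i − 1, so neighbor i contributes w_i if α_i > 1, else 0.
α_i > 1 for i ∈ {3}; NE contributions (0, 0, 7), G = 7.

7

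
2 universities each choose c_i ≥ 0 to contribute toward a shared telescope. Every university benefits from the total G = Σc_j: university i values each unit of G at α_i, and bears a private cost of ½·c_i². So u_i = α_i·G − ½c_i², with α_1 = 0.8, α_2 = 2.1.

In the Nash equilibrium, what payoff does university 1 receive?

University i's FOC: ∂u_i/∂c_i = α_i − c_i = 0, so c_i* = α_i.
NE contributions = (0.8, 2.1); G = 2.9.
u_1 = α_1·G − ½·(c_1)² = 0.8·2.9 − ½·0.8² = 2.

2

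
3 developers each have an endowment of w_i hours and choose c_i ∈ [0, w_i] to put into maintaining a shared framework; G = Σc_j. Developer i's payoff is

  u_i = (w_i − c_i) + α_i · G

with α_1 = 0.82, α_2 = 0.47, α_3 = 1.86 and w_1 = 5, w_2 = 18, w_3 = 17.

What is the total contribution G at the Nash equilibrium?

17

∂u_i/∂c_i = α_i − 1, so developer i contributes w_i if α_i > 1, else 0.
α_i > 1 for i ∈ {3}; NE contributions (0, 0, 17), G = 17.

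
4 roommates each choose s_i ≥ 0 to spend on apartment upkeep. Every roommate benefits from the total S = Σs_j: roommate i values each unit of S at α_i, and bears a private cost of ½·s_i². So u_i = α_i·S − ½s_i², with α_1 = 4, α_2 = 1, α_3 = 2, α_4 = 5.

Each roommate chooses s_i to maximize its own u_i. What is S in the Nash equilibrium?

Roommate i's FOC: ∂u_i/∂s_i = α_i − s_i = 0, so s_i* = α_i.
NE contributions = (4, 1, 2, 5); S = 12.

12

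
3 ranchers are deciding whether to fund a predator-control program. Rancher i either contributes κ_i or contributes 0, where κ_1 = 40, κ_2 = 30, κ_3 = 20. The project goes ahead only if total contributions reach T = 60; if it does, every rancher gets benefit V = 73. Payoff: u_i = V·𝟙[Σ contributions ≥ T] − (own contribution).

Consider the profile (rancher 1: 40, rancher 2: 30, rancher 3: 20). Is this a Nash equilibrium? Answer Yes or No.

Total = 90 ≥ 60: provided.
Rancher 1 (pledges 40, payoff 33): dropping to 0 → total 50, payoff 0. No gain.
Rancher 2 (pledges 30, payoff 43): dropping to 0 → total 60, payoff 73. Profitable deviation.

No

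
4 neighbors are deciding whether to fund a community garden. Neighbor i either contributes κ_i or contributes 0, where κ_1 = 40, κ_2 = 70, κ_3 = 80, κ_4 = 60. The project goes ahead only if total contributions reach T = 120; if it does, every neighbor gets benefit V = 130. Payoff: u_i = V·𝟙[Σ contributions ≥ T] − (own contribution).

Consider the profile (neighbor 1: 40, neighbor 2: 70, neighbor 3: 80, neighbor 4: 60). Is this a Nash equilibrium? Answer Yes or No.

Total = 250 ≥ 120: provided.
Neighbor 1 (pledges 40, payoff 90): dropping to 0 → total 210, payoff 130. Profitable deviation.

No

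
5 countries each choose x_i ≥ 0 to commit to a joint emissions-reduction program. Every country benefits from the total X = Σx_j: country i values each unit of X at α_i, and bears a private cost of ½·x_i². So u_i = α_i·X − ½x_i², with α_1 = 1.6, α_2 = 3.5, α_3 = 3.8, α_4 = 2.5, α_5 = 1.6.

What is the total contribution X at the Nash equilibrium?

13

Country i's FOC: ∂u_i/∂x_i = α_i − x_i = 0, so x_i* = α_i.
NE contributions = (1.6, 3.5, 3.8, 2.5, 1.6); X = 13.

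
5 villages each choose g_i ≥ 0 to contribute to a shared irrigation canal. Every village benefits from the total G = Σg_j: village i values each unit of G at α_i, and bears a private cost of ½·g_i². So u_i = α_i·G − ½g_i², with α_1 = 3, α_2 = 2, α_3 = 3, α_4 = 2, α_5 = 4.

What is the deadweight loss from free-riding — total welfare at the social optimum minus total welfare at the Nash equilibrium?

Village i's FOC: ∂u_i/∂g_i = α_i − g_i = 0, so g_i* = α_i.
NE contributions = (3, 2, 3, 2, 4); G = 14.
W^NE = (Σα)·G − ½Σα_i² = 14² − ½·42 = 175.
Planner sets g_i = Σα_j = 14 for every i, so G^SO = 5·14 = 70.
W^SO = (Σα)·G^SO − ½·5·(Σα)² = (5/2)·14² = 490.
Deadweight loss = W^SO − W^NE = 315.

315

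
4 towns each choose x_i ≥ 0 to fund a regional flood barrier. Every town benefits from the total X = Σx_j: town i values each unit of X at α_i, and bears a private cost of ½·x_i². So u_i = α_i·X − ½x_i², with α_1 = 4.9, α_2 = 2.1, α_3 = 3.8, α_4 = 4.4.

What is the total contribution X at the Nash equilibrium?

Town i's FOC: ∂u_i/∂x_i = α_i − x_i = 0, so x_i* = α_i.
NE contributions = (4.9, 2.1, 3.8, 4.4); X = 15.2.

15.2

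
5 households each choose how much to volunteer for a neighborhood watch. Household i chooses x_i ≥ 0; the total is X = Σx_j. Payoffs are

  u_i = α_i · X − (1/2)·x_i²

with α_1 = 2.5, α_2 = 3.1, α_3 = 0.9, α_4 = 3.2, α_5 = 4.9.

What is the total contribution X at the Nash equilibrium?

Household i's FOC: ∂u_i/∂x_i = α_i − x_i = 0, so x_i* = α_i.
NE contributions = (2.5, 3.1, 0.9, 3.2, 4.9); X = 14.6.

14.6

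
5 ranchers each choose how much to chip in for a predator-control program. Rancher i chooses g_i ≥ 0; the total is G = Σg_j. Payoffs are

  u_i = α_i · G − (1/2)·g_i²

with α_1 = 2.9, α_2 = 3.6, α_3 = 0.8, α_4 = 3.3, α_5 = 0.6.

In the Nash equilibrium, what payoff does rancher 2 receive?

33.84

Rancher i's FOC: ∂u_i/∂g_i = α_i − g_i = 0, so g_i* = α_i.
NE contributions = (2.9, 3.6, 0.8, 3.3, 0.6); G = 11.2.
u_2 = α_2·G − ½·(g_2)² = 3.6·11.2 − ½·3.6² = 33.84.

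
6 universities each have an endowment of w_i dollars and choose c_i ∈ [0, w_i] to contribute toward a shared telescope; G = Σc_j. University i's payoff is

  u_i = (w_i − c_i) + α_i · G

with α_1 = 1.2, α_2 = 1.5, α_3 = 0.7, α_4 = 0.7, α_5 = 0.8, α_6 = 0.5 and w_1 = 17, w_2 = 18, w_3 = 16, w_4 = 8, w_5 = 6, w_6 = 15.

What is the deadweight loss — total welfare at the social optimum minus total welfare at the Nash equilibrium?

198

∂u_i/∂c_i = α_i − 1, so university i contributes w_i if α_i > 1, else 0.
α_i > 1 for i ∈ {1, 2}; NE contributions (17, 18, 0, 0, 0, 0), G = 35.
W^NE = Σw_i − G^NE + (Σα_i)·G^NE = 80 + 4.4·35 = 234.
Planner: ∂(Σu_j)/∂c_i = Σα_j − 1 = 4.4 > 0, so everyone contributes w_i; G^SO = 80, W^SO = 80 + 4.4·80 = 432.
Deadweight loss = 198.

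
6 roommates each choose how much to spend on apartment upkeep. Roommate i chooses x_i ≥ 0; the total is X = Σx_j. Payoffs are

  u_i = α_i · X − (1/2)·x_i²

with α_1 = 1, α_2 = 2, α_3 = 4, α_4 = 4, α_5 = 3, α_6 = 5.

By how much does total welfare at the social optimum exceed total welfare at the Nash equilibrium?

757.5

Roommate i's FOC: ∂u_i/∂x_i = α_i − x_i = 0, so x_i* = α_i.
NE contributions = (1, 2, 4, 4, 3, 5); X = 19.
W^NE = (Σα)·X − ½Σα_i² = 19² − ½·71 = 325.5.
Planner sets x_i = Σα_j = 19 for every i, so X^SO = 6·19 = 114.
W^SO = (Σα)·X^SO − ½·6·(Σα)² = (6/2)·19² = 1083.
Deadweight loss = W^SO − W^NE = 757.5.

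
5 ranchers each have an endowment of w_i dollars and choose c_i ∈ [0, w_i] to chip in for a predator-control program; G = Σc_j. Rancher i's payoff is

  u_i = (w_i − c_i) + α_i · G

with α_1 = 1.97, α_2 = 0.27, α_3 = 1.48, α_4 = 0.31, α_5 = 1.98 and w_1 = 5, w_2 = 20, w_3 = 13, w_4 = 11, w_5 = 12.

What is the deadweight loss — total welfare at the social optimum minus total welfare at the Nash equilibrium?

∂u_i/∂c_i = α_i − 1, so rancher i contributes w_i if α_i > 1, else 0.
α_i > 1 for i ∈ {1, 3, 5}; NE contributions (5, 0, 13, 0, 12), G = 30.
W^NE = Σw_i − G^NE + (Σα_i)·G^NE = 61 + 5.01·30 = 211.3.
Planner: ∂(Σu_j)/∂c_i = Σα_j − 1 = 5.01 > 0, so everyone contributes w_i; G^SO = 61, W^SO = 61 + 5.01·61 = 366.61.
Deadweight loss = 155.31.

155.31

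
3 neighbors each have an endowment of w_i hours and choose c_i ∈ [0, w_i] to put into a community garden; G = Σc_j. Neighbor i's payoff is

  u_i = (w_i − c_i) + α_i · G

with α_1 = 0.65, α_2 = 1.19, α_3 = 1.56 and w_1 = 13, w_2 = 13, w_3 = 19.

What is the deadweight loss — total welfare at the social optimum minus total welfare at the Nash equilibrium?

31.2

∂u_i/∂c_i = α_i − 1, so neighbor i contributes w_i if α_i > 1, else 0.
α_i > 1 for i ∈ {2, 3}; NE contributions (0, 13, 19), G = 32.
W^NE = Σw_i − G^NE + (Σα_i)·G^NE = 45 + 2.4·32 = 121.8.
Planner: ∂(Σu_j)/∂c_i = Σα_j − 1 = 2.4 > 0, so everyone contributes w_i; G^SO = 45, W^SO = 45 + 2.4·45 = 153.
Deadweight loss = 31.2.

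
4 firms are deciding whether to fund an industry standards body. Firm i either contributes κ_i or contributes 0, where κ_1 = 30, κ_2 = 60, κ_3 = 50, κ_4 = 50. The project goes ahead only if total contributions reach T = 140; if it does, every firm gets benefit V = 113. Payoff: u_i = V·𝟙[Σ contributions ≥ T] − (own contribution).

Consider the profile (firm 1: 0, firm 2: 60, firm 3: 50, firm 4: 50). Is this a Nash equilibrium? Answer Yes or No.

Total = 160 ≥ 140: provided.
Firm 1 (pledges 0, payoff 113): pledging 30 → total 190, payoff 83. No gain.
Firm 2 (pledges 60, payoff 53): dropping to 0 → total 100, payoff 0. No gain.
Firm 3 (pledges 50, payoff 63): dropping to 0 → total 110, payoff 0. No gain.
Firm 4 (pledges 50, payoff 63): dropping to 0 → total 110, payoff 0. No gain.

Yes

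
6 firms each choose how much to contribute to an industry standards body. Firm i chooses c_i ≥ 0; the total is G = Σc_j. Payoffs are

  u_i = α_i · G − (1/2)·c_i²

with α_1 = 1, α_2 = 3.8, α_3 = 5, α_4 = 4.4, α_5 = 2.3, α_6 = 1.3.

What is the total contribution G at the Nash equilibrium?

17.8

Firm i's FOC: ∂u_i/∂c_i = α_i − c_i = 0, so c_i* = α_i.
NE contributions = (1, 3.8, 5, 4.4, 2.3, 1.3); G = 17.8.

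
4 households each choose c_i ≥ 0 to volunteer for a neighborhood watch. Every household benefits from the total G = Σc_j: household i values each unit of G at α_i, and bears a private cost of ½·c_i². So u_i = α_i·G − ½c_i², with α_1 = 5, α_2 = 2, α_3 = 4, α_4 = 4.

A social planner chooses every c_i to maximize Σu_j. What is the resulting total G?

60

Planner FOC: ∂(Σu_j)/∂c_i = (Σα_j) − c_i = 0, so c_i^SO = Σα_j = 15 for every i; G^SO = 60.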